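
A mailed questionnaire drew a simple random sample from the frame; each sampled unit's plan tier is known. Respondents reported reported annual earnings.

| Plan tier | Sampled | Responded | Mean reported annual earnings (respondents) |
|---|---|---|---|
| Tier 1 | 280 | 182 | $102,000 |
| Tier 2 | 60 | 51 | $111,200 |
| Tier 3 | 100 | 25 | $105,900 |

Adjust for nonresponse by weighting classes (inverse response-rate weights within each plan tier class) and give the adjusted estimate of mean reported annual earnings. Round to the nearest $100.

Class response rates: Tier 1 182/280 = 65%, Tier 2 51/60 = 85%, Tier 3 25/100 = 25%.
Inverse-response-rate weighting restores each class to its sampled count, so class totals weight by n_sampled:
  Tier 1: 280 × 102,000 = 28,560,000
  Tier 2: 60 × 111,200 = 6,672,000
  Tier 3: 100 × 105,900 = 10,590,000
Adjusted estimate = 45,822,000 / 440 = 104141 → $104,100.

$104,100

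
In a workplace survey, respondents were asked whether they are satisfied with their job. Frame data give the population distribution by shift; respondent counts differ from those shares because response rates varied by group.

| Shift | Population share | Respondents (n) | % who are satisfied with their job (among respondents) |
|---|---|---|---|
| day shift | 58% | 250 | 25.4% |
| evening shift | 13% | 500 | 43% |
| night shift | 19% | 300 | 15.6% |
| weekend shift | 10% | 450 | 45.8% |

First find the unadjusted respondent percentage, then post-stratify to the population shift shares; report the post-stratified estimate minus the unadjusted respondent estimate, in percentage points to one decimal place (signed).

-7.6 percentage points

Naive respondent-only estimate (weights = respondent counts):
  (250/1500)×25.4 + (500/1500)×43 + (300/1500)×15.6 + (450/1500)×45.8 = 35.4267%
Post-stratified estimate weights by population shares:
  0.58×25.4 + 0.13×43 + 0.19×15.6 + 0.1×45.8 = 27.866%
Difference = 27.866 − 35.4267 = -7.5607 pp.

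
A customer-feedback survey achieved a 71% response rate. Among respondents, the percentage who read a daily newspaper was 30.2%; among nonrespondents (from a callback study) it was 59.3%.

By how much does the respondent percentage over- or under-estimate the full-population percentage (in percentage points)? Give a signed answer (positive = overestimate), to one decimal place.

Nonresponse fraction = 1 − 0.71 = 0.29.
Bias = (nonresponse fraction) × (respondent percentage − nonrespondent percentage)
     = 0.29 × (30.2 − 59.3) = 0.29 × -29.1 = -8.439.

-8.4 percentage points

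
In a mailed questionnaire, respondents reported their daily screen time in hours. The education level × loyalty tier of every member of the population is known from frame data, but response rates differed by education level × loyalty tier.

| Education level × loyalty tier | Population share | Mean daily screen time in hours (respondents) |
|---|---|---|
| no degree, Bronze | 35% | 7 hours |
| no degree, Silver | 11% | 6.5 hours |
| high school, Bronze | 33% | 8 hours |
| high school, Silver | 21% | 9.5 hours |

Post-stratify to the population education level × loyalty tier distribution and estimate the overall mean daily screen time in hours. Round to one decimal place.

Reweight to the known education level × loyalty tier distribution:
  no degree, Bronze: 0.35 × 7 = 2.45
  no degree, Silver: 0.11 × 6.5 = 0.715
  high school, Bronze: 0.33 × 8 = 2.64
  high school, Silver: 0.21 × 9.5 = 1.995
Post-stratified estimate = 7.8 → 7.8.

7.8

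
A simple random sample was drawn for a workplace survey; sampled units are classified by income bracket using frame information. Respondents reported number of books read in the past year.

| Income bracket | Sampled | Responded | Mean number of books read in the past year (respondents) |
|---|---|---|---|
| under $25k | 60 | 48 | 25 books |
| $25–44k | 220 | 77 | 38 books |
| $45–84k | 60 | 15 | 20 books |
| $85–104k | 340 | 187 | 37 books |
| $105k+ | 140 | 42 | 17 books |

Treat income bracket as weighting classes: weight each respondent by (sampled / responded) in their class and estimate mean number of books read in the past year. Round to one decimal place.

31.7

Class response rates: under $25k 48/60 = 80%, $25–44k 77/220 = 35%, $45–84k 15/60 = 25%, $85–104k 187/340 = 55%, $105k+ 42/140 = 30%.
Inverse-response-rate weighting restores each class to its sampled count, so class totals weight by n_sampled:
  under $25k: 60 × 25 = 1500
  $25–44k: 220 × 38 = 8360
  $45–84k: 60 × 20 = 1200
  $85–104k: 340 × 37 = 12,580
  $105k+: 140 × 17 = 2380
Adjusted estimate = 26,020 / 820 = 31.7317 → 31.7.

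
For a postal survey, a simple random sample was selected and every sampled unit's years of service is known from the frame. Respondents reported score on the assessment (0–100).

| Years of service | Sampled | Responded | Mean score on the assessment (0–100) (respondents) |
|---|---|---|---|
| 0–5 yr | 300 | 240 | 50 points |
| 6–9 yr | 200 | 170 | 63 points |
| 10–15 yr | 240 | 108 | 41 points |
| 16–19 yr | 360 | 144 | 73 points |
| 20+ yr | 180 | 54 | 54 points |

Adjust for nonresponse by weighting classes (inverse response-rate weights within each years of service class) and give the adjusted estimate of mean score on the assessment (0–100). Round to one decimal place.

Class response rates: 0–5 yr 240/300 = 80%, 6–9 yr 170/200 = 85%, 10–15 yr 108/240 = 45%, 16–19 yr 144/360 = 40%, 20+ yr 54/180 = 30%.
Each respondent's weight = sampled/responded in their class; summing within a class gives n_sampled, so:
  0–5 yr: 300 × 50 = 15,000
  6–9 yr: 200 × 63 = 12,600
  10–15 yr: 240 × 41 = 9840
  16–19 yr: 360 × 73 = 26,280
  20+ yr: 180 × 54 = 9720
Adjusted estimate = 73,440 / 1,280 = 57.375 → 57.4.

57.4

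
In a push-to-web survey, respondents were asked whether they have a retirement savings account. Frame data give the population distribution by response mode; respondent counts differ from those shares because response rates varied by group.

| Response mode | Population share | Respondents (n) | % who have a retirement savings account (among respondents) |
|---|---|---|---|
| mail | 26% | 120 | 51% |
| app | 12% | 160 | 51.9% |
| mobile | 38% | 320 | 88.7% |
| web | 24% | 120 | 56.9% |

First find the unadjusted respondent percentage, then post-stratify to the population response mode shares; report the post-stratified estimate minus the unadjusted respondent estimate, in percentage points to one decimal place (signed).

Naive respondent-only estimate (weights = respondent counts):
  (120/720)×51 + (160/720)×51.9 + (320/720)×88.7 + (120/720)×56.9 = 68.9389%
Post-stratifying to population shares instead:
  0.26×51 + 0.12×51.9 + 0.38×88.7 + 0.24×56.9 = 66.85%
Difference = 66.85 − 68.9389 = -2.0889 pp.

-2.1 percentage points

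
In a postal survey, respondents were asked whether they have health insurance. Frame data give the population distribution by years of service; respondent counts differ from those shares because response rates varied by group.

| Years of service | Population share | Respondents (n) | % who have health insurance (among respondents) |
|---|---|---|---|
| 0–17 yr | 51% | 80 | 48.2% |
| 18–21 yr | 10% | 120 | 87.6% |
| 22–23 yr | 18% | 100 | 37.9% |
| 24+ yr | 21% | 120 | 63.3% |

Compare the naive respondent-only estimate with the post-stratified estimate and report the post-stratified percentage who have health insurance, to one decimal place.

53.5%

Without adjustment, the pooled respondent share is:
  (80/420)×48.2 + (120/420)×87.6 + (100/420)×37.9 + (120/420)×63.3 = 61.319%
Reweighting by population years of service shares:
  0.51×48.2 + 0.1×87.6 + 0.18×37.9 + 0.21×63.3 = 53.457%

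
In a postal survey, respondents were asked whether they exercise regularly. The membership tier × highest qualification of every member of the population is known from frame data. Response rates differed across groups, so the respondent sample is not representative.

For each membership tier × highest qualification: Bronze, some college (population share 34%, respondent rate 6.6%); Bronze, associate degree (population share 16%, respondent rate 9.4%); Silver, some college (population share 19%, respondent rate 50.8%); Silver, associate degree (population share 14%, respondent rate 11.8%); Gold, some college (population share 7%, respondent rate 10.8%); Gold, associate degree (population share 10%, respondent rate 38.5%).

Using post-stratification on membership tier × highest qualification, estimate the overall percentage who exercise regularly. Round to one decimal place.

19.7%

Reweight to the known membership tier × highest qualification distribution:
  Bronze, some college: 0.34 × 6.6 = 2.244
  Bronze, associate degree: 0.16 × 9.4 = 1.504
  Silver, some college: 0.19 × 50.8 = 9.652
  Silver, associate degree: 0.14 × 11.8 = 1.652
  Gold, some college: 0.07 × 10.8 = 0.756
  Gold, associate degree: 0.1 × 38.5 = 3.85
Post-stratified estimate = 19.658 → 19.7%.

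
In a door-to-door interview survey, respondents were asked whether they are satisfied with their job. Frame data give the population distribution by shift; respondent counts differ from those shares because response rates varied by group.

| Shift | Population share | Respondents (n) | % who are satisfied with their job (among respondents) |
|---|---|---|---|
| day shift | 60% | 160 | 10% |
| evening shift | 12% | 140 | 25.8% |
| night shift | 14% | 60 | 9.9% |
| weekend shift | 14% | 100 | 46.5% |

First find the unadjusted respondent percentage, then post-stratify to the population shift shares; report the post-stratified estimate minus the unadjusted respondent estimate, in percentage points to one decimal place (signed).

-5.7 percentage points

Unadjusted (pooled respondent) estimate weights by respondent counts:
  (160/460)×10 + (140/460)×25.8 + (60/460)×9.9 + (100/460)×46.5 = 22.7304%
Post-stratifying to population shares instead:
  0.6×10 + 0.12×25.8 + 0.14×9.9 + 0.14×46.5 = 16.992%
Difference = 16.992 − 22.7304 = -5.7384 pp.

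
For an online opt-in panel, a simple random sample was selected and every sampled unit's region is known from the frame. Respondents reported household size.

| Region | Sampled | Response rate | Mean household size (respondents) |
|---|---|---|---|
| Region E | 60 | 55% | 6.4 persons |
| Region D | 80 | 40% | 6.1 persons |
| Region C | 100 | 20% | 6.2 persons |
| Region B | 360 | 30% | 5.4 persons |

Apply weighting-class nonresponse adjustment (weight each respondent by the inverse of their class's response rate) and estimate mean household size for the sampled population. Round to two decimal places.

5.73

Each respondent's weight = sampled/responded in their class; summing within a class gives n_sampled, so:
  Region E: 60 × 6.4 = 384
  Region D: 80 × 6.1 = 488
  Region C: 100 × 6.2 = 620
  Region B: 360 × 5.4 = 1944
Adjusted estimate = 3436 / 600 = 5.72667 → 5.73.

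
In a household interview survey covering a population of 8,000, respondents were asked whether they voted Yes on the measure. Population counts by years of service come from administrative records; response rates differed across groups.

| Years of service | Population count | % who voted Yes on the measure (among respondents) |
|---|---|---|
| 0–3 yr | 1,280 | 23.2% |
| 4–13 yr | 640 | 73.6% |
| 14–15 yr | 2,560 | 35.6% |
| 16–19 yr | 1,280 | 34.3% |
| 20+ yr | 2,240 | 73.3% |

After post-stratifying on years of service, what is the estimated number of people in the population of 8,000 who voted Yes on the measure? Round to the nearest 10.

Each cell contributes its population count × the respondent rate:
  0–3 yr: 1,280 × 23.2% = 296.96
  4–13 yr: 640 × 73.6% = 471.04
  14–15 yr: 2,560 × 35.6% = 911.36
  16–19 yr: 1,280 × 34.3% = 439.04
  20+ yr: 2,240 × 73.3% = 1641.92
Estimated total = 3760.32 → 3,760.

3,760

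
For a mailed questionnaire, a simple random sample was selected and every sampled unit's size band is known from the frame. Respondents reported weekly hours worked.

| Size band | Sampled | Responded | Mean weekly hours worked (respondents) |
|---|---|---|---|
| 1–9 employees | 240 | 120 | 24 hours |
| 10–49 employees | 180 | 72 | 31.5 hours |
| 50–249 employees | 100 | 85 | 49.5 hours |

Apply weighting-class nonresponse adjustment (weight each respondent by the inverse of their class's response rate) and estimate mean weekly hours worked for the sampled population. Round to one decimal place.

Class response rates: 1–9 employees 120/240 = 50%, 10–49 employees 72/180 = 40%, 50–249 employees 85/100 = 85%.
With weight = n_sampled/n_responded per class, the weighted class total is n_sampled:
  1–9 employees: 240 × 24 = 5760
  10–49 employees: 180 × 31.5 = 5670
  50–249 employees: 100 × 49.5 = 4950
Adjusted estimate = 16,380 / 520 = 31.5 → 31.5.

31.5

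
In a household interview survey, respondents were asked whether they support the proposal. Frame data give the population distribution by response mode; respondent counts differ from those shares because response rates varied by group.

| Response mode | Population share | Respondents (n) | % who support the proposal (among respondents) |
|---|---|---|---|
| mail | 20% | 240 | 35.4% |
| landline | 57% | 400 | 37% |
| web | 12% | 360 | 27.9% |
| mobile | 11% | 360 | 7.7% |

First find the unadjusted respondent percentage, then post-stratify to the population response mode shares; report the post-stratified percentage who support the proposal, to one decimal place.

32.4%

Without adjustment, the pooled respondent share is:
  (240/1360)×35.4 + (400/1360)×37 + (360/1360)×27.9 + (360/1360)×7.7 = 26.5529%
Post-stratifying to population shares instead:
  0.2×35.4 + 0.57×37 + 0.12×27.9 + 0.11×7.7 = 32.365%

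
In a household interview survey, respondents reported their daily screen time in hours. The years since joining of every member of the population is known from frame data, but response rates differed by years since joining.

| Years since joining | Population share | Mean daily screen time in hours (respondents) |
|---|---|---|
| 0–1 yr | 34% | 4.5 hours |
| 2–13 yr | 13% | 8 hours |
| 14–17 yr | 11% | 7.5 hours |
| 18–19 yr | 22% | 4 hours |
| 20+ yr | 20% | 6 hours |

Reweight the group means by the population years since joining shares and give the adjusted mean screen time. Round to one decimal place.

Post-stratification weights by population share, not respondent share:
  0–1 yr: 0.34 × 4.5 = 1.53
  2–13 yr: 0.13 × 8 = 1.04
  14–17 yr: 0.11 × 7.5 = 0.825
  18–19 yr: 0.22 × 4 = 0.88
  20+ yr: 0.2 × 6 = 1.2
Post-stratified estimate = 5.475 → 5.5.

5.5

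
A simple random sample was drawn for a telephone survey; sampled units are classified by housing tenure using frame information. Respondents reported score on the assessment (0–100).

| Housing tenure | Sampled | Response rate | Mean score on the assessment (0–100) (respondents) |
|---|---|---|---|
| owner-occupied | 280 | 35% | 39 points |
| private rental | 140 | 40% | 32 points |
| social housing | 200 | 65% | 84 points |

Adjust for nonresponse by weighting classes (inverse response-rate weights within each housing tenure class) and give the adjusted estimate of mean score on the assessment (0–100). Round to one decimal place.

51.9

Weighting each respondent by the inverse class response rate inflates each class back to its sampled size, so the class weight is n_sampled:
  owner-occupied: 280 × 39 = 10,920
  private rental: 140 × 32 = 4480
  social housing: 200 × 84 = 16,800
Adjusted estimate = 32,200 / 620 = 51.9355 → 51.9.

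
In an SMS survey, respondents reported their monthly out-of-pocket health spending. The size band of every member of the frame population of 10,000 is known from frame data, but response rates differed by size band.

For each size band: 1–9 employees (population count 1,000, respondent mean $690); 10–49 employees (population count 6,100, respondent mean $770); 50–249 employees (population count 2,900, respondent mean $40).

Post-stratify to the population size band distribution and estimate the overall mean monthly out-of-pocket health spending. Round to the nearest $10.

$550

Reweight to the known size band distribution:
  1–9 employees: (1,000/10,000) × 690 = 69
  10–49 employees: (6,100/10,000) × 770 = 469.7
  50–249 employees: (2,900/10,000) × 40 = 11.6
Post-stratified estimate = 550.3 → $550.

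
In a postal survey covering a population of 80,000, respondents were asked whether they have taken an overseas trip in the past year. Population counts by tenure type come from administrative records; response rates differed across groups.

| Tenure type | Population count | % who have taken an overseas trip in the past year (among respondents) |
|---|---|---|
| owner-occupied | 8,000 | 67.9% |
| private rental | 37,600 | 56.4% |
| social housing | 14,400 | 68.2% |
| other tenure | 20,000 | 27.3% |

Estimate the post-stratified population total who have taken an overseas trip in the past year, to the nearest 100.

41,900

Estimated count per cell = population count × respondent percentage:
  owner-occupied: 8,000 × 67.9% = 5432
  private rental: 37,600 × 56.4% = 21206.4
  social housing: 14,400 × 68.2% = 9820.8
  other tenure: 20,000 × 27.3% = 5460
Estimated total = 41919.2 → 41,900.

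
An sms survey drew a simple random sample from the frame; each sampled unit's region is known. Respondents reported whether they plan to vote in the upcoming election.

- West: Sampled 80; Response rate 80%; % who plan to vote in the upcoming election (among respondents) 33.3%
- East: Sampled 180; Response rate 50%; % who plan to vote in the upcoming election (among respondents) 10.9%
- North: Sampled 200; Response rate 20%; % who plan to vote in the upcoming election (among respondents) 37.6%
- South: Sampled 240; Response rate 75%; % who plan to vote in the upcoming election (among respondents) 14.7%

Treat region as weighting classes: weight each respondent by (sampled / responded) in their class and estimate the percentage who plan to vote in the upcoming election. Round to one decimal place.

22.4%

Weighting each respondent by the inverse class response rate inflates each class back to its sampled size, so the class weight is n_sampled:
  West: 80 × 33.3 = 2664
  East: 180 × 10.9 = 1962
  North: 200 × 37.6 = 7520
  South: 240 × 14.7 = 3528
Adjusted estimate = 15,674 / 700 = 22.3914 → 22.4%.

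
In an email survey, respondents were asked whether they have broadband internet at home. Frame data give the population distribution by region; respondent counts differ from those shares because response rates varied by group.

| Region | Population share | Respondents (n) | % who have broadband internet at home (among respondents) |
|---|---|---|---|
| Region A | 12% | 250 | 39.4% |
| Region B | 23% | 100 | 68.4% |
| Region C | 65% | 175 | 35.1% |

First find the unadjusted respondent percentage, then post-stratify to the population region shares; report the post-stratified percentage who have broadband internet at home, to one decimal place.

Unadjusted (pooled respondent) estimate weights by respondent counts:
  (250/525)×39.4 + (100/525)×68.4 + (175/525)×35.1 = 43.4905%
Post-stratified estimate weights by population shares:
  0.12×39.4 + 0.23×68.4 + 0.65×35.1 = 43.275%

43.3%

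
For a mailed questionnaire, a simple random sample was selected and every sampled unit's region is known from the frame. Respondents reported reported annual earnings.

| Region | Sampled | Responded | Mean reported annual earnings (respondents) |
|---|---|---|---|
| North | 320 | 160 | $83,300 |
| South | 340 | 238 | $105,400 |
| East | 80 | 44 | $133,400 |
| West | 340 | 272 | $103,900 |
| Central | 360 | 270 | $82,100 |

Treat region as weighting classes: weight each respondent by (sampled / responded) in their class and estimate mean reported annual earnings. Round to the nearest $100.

$95,900

Response rates by class: North 160/320 = 50%, South 238/340 = 70%, East 44/80 = 55%, West 272/340 = 80%, Central 270/360 = 75%.
Inverse-response-rate weighting restores each class to its sampled count, so class totals weight by n_sampled:
  North: 320 × 83,300 = 26,656,000
  South: 340 × 105,400 = 35,836,000
  East: 80 × 133,400 = 10,672,000
  West: 340 × 103,900 = 35,326,000
  Central: 360 × 82,100 = 29,556,000
Adjusted estimate = 138,046,000 / 1,440 = 95865.3 → $95,900.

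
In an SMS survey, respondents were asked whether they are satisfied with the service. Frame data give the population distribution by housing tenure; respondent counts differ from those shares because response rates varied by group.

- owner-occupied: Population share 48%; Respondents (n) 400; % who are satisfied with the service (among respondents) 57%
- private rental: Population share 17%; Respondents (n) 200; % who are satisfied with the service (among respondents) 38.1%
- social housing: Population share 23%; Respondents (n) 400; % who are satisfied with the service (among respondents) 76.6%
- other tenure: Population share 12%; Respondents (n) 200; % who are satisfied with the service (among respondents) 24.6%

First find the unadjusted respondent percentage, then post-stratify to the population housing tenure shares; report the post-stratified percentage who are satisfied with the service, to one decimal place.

Unadjusted (pooled respondent) estimate weights by respondent counts:
  (400/1200)×57 + (200/1200)×38.1 + (400/1200)×76.6 + (200/1200)×24.6 = 54.9833%
Post-stratified estimate weights by population shares:
  0.48×57 + 0.17×38.1 + 0.23×76.6 + 0.12×24.6 = 54.407%

54.4%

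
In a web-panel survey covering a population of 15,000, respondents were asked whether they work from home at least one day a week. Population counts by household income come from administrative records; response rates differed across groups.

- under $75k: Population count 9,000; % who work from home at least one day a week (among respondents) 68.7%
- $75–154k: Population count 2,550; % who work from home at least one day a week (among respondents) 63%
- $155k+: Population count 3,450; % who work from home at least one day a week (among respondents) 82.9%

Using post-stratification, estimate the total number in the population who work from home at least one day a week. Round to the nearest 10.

10,650

Apply each group's respondent rate to its population count:
  under $75k: 9,000 × 68.7% = 6183
  $75–154k: 2,550 × 63% = 1606.5
  $155k+: 3,450 × 82.9% = 2860.05
Estimated total = 10649.5 → 10,650.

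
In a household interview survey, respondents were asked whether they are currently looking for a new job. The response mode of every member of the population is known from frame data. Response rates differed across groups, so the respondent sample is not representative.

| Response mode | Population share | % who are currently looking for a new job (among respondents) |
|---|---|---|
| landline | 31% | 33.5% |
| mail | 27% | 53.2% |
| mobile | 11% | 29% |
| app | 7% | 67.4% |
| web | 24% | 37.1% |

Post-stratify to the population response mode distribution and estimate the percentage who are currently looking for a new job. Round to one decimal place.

Post-stratification weights by population share, not respondent share:
  landline: 0.31 × 33.5 = 10.385
  mail: 0.27 × 53.2 = 14.364
  mobile: 0.11 × 29 = 3.19
  app: 0.07 × 67.4 = 4.718
  web: 0.24 × 37.1 = 8.904
Post-stratified estimate = 41.561 → 41.6%.

41.6%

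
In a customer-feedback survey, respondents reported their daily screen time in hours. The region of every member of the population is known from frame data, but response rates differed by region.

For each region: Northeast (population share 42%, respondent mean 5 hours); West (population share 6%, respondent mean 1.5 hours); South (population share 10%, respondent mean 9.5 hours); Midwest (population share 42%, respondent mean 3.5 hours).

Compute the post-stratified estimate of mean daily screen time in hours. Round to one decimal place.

4.6

Each cell contributes population-share × respondent value:
  Northeast: 0.42 × 5 = 2.1
  West: 0.06 × 1.5 = 0.09
  South: 0.1 × 9.5 = 0.95
  Midwest: 0.42 × 3.5 = 1.47
Post-stratified estimate = 4.61 → 4.6.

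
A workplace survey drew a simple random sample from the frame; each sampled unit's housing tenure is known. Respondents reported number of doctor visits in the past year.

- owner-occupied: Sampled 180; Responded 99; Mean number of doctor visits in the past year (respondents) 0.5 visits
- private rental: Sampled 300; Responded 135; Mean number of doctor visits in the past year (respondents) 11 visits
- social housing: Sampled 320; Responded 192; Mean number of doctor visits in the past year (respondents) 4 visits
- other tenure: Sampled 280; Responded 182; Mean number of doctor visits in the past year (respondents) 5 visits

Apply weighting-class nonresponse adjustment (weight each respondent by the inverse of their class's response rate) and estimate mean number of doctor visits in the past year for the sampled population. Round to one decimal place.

5.6

Class response rates: owner-occupied 99/180 = 55%, private rental 135/300 = 45%, social housing 192/320 = 60%, other tenure 182/280 = 65%.
With weight = n_sampled/n_responded per class, the weighted class total is n_sampled:
  owner-occupied: 180 × 0.5 = 90
  private rental: 300 × 11 = 3300
  social housing: 320 × 4 = 1280
  other tenure: 280 × 5 = 1400
Adjusted estimate = 6070 / 1,080 = 5.62037 → 5.6.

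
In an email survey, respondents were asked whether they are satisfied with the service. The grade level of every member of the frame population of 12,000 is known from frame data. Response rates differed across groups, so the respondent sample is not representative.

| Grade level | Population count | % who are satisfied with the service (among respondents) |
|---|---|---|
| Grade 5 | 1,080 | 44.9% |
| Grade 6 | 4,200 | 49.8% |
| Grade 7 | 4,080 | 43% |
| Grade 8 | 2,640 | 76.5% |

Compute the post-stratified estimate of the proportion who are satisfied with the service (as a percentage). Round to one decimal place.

52.9%

Reweight to the known grade level distribution:
  Grade 5: (1,080/12,000) × 44.9 = 4.041
  Grade 6: (4,200/12,000) × 49.8 = 17.43
  Grade 7: (4,080/12,000) × 43 = 14.62
  Grade 8: (2,640/12,000) × 76.5 = 16.83
Post-stratified estimate = 52.921 → 52.9%.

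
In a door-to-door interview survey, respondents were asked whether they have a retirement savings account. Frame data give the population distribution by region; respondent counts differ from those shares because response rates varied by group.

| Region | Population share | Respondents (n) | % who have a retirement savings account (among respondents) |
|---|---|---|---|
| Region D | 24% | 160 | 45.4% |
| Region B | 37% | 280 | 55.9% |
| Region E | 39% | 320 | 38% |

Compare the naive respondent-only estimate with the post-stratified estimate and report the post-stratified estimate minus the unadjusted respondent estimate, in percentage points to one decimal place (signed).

+0.2 percentage points

Without adjustment, the pooled respondent share is:
  (160/760)×45.4 + (280/760)×55.9 + (320/760)×38 = 46.1526%
Post-stratified estimate weights by population shares:
  0.24×45.4 + 0.37×55.9 + 0.39×38 = 46.399%
Difference = 46.399 − 46.1526 = 0.2464 pp.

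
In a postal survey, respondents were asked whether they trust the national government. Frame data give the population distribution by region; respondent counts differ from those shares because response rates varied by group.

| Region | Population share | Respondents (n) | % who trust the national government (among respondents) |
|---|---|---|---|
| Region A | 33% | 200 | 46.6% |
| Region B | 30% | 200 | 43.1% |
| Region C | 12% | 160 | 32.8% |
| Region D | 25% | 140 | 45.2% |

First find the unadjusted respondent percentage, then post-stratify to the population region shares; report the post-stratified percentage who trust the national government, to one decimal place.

Without adjustment, the pooled respondent share is:
  (200/700)×46.6 + (200/700)×43.1 + (160/700)×32.8 + (140/700)×45.2 = 42.1657%
Post-stratified estimate weights by population shares:
  0.33×46.6 + 0.3×43.1 + 0.12×32.8 + 0.25×45.2 = 43.544%

43.5%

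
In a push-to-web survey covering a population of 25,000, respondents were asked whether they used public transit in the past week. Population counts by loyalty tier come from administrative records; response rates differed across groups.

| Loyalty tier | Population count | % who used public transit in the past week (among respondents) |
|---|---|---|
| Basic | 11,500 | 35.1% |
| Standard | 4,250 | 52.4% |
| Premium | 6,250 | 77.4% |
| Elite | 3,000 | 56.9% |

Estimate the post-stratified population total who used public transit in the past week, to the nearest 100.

Apply each group's respondent rate to its population count:
  Basic: 11,500 × 35.1% = 4036.5
  Standard: 4,250 × 52.4% = 2227
  Premium: 6,250 × 77.4% = 4837.5
  Elite: 3,000 × 56.9% = 1707
Estimated total = 12,808 → 12,800.

12,800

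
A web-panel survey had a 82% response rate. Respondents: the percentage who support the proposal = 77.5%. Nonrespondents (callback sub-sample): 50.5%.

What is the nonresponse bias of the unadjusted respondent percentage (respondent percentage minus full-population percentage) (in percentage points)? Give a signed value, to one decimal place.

+4.9 percentage points

Nonresponse fraction = 1 − 0.82 = 0.18.
Bias = (nonresponse fraction) × (respondent percentage − nonrespondent percentage)
     = 0.18 × (77.5 − 50.5) = 0.18 × 27 = 4.86.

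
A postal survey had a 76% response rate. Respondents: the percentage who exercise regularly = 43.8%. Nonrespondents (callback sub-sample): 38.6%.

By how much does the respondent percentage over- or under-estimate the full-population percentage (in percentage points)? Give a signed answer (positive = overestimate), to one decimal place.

+1.2 percentage points

Nonresponse fraction = 1 − 0.76 = 0.24.
Bias = (nonresponse fraction) × (respondent percentage − nonrespondent percentage)
     = 0.24 × (43.8 − 38.6) = 0.24 × 5.2 = 1.248.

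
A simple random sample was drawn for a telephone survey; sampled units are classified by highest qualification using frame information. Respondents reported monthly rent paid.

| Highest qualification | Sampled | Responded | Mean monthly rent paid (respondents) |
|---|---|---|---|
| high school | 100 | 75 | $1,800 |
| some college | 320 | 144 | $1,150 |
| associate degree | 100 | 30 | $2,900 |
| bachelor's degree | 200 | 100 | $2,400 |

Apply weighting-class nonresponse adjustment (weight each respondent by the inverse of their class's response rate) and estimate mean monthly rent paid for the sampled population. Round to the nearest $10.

Class response rates: high school 75/100 = 75%, some college 144/320 = 45%, associate degree 30/100 = 30%, bachelor's degree 100/200 = 50%.
Each respondent's weight = sampled/responded in their class; summing within a class gives n_sampled, so:
  high school: 100 × 1800 = 180,000
  some college: 320 × 1150 = 368,000
  associate degree: 100 × 2900 = 290,000
  bachelor's degree: 200 × 2400 = 480,000
Adjusted estimate = 1,318,000 / 720 = 1830.56 → $1,830.

$1,830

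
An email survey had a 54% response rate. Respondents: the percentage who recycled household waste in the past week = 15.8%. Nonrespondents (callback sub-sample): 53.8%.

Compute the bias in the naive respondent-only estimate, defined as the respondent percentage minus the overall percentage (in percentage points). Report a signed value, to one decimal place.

-17.5 percentage points

Nonresponse fraction = 1 − 0.54 = 0.46.
Bias = (nonresponse fraction) × (respondent percentage − nonrespondent percentage)
     = 0.46 × (15.8 − 53.8) = 0.46 × -38 = -17.48.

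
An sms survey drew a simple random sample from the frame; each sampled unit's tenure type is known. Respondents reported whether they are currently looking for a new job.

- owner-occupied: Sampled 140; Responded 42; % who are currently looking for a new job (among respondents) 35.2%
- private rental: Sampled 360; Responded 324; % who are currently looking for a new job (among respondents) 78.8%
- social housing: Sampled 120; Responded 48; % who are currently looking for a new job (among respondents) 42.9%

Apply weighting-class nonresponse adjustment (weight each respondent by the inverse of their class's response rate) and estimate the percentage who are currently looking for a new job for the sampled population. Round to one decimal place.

Class response rates: owner-occupied 42/140 = 30%, private rental 324/360 = 90%, social housing 48/120 = 40%.
Weighting each respondent by the inverse class response rate inflates each class back to its sampled size, so the class weight is n_sampled:
  owner-occupied: 140 × 35.2 = 4928
  private rental: 360 × 78.8 = 28,368
  social housing: 120 × 42.9 = 5148
Adjusted estimate = 38,444 / 620 = 62.0065 → 62.0%.

62.0%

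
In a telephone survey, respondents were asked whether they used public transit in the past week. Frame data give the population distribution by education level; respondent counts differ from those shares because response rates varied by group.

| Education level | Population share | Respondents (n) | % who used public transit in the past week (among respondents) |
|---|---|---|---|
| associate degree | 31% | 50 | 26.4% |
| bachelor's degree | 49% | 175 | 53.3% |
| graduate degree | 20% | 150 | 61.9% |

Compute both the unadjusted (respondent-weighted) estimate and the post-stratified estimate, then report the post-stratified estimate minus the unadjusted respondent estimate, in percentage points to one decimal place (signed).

Naive respondent-only estimate (weights = respondent counts):
  (50/375)×26.4 + (175/375)×53.3 + (150/375)×61.9 = 53.1533%
Post-stratifying to population shares instead:
  0.31×26.4 + 0.49×53.3 + 0.2×61.9 = 46.681%
Difference = 46.681 − 53.1533 = -6.4723 pp.

-6.5 percentage points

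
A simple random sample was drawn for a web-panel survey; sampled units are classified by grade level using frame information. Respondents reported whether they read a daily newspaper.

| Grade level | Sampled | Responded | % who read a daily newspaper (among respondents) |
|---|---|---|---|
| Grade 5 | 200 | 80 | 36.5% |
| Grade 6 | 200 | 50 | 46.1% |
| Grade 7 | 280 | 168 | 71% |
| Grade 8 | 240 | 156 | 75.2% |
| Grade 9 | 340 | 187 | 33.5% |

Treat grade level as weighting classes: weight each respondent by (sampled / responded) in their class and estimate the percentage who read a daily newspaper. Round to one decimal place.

52.3%

Class response rates: Grade 5 80/200 = 40%, Grade 6 50/200 = 25%, Grade 7 168/280 = 60%, Grade 8 156/240 = 65%, Grade 9 187/340 = 55%.
With weight = n_sampled/n_responded per class, the weighted class total is n_sampled:
  Grade 5: 200 × 36.5 = 7300
  Grade 6: 200 × 46.1 = 9220
  Grade 7: 280 × 71 = 19,880
  Grade 8: 240 × 75.2 = 18,048
  Grade 9: 340 × 33.5 = 11,390
Adjusted estimate = 65,838 / 1,260 = 52.2524 → 52.3%.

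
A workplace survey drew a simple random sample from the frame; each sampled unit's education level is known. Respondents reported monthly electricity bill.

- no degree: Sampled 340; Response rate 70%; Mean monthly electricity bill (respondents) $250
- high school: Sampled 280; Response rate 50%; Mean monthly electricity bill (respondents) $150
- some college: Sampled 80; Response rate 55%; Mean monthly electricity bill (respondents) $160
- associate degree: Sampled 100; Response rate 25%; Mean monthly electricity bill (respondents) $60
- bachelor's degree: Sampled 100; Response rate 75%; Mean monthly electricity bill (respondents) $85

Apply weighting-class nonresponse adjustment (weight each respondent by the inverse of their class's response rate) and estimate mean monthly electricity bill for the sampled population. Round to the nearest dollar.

$171

Each respondent's weight = sampled/responded in their class; summing within a class gives n_sampled, so:
  no degree: 340 × 250 = 85,000
  high school: 280 × 150 = 42,000
  some college: 80 × 160 = 12,800
  associate degree: 100 × 60 = 6000
  bachelor's degree: 100 × 85 = 8500
Adjusted estimate = 154,300 / 900 = 171.444 → $171.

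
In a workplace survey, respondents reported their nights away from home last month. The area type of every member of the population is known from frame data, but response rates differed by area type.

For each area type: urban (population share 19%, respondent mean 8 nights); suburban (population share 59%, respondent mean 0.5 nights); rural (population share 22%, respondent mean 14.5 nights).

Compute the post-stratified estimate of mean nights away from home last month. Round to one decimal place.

5.0

Post-stratification weights by population share, not respondent share:
  urban: 0.19 × 8 = 1.52
  suburban: 0.59 × 0.5 = 0.295
  rural: 0.22 × 14.5 = 3.19
Post-stratified estimate = 5.005 → 5.0.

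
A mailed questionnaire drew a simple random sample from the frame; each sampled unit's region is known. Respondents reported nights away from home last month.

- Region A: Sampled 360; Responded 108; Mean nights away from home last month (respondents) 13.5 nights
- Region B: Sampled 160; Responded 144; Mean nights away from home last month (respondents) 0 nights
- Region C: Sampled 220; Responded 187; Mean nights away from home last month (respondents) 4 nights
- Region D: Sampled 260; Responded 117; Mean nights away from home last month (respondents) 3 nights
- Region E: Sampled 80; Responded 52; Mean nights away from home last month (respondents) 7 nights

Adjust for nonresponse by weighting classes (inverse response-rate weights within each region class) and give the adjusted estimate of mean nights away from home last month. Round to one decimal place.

Response rates by class: Region A 108/360 = 30%, Region B 144/160 = 90%, Region C 187/220 = 85%, Region D 117/260 = 45%, Region E 52/80 = 65%.
Inverse-response-rate weighting restores each class to its sampled count, so class totals weight by n_sampled:
  Region A: 360 × 13.5 = 4860
  Region B: 160 × 0 = 0
  Region C: 220 × 4 = 880
  Region D: 260 × 3 = 780
  Region E: 80 × 7 = 560
Adjusted estimate = 7080 / 1,080 = 6.55556 → 6.6.

6.6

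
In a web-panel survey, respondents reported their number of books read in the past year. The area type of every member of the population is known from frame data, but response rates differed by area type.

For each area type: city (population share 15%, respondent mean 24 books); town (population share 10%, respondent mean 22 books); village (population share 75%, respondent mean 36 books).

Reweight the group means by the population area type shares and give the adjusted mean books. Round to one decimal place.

Weight each group's respondent value by its population share:
  city: 0.15 × 24 = 3.6
  town: 0.1 × 22 = 2.2
  village: 0.75 × 36 = 27
Post-stratified estimate = 32.8 → 32.8.

32.8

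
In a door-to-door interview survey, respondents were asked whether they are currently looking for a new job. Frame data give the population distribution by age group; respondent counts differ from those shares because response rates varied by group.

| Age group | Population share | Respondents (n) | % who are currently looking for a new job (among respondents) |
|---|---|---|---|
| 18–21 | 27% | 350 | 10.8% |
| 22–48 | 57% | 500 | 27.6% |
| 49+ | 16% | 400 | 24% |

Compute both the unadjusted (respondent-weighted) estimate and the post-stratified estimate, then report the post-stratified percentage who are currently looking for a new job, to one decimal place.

Naive respondent-only estimate (weights = respondent counts):
  (350/1250)×10.8 + (500/1250)×27.6 + (400/1250)×24 = 21.744%
Reweighting by population age group shares:
  0.27×10.8 + 0.57×27.6 + 0.16×24 = 22.488%

22.5%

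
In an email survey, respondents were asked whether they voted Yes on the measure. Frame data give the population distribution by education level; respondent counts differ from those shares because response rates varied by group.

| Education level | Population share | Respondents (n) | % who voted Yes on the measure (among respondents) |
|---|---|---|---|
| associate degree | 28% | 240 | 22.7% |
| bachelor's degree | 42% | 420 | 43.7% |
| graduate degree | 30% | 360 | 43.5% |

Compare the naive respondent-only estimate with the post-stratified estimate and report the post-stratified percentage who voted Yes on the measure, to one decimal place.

37.8%

Without adjustment, the pooled respondent share is:
  (240/1020)×22.7 + (420/1020)×43.7 + (360/1020)×43.5 = 38.6882%
Post-stratified estimate weights by population shares:
  0.28×22.7 + 0.42×43.7 + 0.3×43.5 = 37.76%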